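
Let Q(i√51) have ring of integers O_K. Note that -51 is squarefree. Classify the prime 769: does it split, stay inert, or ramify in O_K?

Since -51 ≡ 1 mod 4, the ring of integers is ℤ[(1+√-51)/2] with discriminant -51.
769 ∤ -51, so 769 is unramified.
Legendre symbol by Euler's criterion: (-51/769) ≡ (-51)^384 ≡ 1 (mod 769), i.e. (-51/769) = 1.
(-51/769) = 1, so 769 splits.

769 splits in O_K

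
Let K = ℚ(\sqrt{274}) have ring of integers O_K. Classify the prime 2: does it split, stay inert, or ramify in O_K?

ramified — (2) = 𝔭²

274 mod 4 = 2, hence disc K = 4·274 = 1096 and O_K = ℤ[√274].
2 divides disc(K) = 1096, so 2 ramifies.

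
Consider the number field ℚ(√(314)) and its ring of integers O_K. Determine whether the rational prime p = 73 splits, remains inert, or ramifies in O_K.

inert — (73) stays prime in O_K

d = 314 ≡ 2 (mod 4), so O_K = ℤ[√314] and disc(K) = 4d = 1256.
Since gcd(73, 1256) = 1 the prime 73 does not ramify.
Compute (314/73) via Euler: 22^((73-1)/2) mod 73 = 72, so (314/73) = -1.
(314/73) = -1, so 73 is inert.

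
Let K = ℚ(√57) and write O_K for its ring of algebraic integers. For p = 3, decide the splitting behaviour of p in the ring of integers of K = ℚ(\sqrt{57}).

ramifies in O_K

d = 57 ≡ 1 (mod 4), so O_K = ℤ[(1+√57)/2] and disc(K) = d = 57.
Ramification test: 3 | 57. The prime 3 ramifies in K.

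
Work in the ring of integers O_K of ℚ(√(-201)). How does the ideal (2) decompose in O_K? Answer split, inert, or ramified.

ramified

-201 mod 4 = 3, hence disc K = 4·(-201) = -804 and O_K = ℤ[√-201].
2 divides disc(K) = -804, so 2 ramifies.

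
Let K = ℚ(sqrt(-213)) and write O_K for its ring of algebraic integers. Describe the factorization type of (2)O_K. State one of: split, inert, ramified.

-213 mod 4 = 3, hence disc K = 4·(-213) = -852 and O_K = ℤ[√-213].
disc(K) = -852 = 2·(-426), so p = 2 is ramified.

2 is ramified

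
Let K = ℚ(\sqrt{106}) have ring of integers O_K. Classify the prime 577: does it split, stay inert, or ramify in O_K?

106 mod 4 = 2, hence disc K = 4·106 = 424 and O_K = ℤ[√106].
disc(K) = 424 is not divisible by 577; 577 is unramified.
Legendre symbol by Euler's criterion: (106/577) ≡ 106^288 ≡ 1 (mod 577), i.e. (106/577) = 1.
(106/577) = 1, so 577 splits.

splits completely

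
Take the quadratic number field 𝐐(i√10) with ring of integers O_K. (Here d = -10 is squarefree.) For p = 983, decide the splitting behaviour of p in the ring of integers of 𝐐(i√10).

p splits

Since -10 ≢ 1 mod 4, the ring of integers is ℤ[√-10] with discriminant 4·(-10) = -40.
983 ∤ -40, so 983 is unramified.
Euler's criterion: (-10)^491 mod 983 = 1. Thus (-10|983) = 1.
d is a quadratic residue mod p, hence 983 splits in O_K.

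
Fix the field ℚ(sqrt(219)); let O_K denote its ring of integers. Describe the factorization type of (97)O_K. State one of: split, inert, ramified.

97 splits in O_K

219 mod 4 = 3, hence disc K = 4·219 = 876 and O_K = ℤ[√219].
Since gcd(97, 876) = 1 the prime 97 does not ramify.
Euler's criterion: 219^48 mod 97 = 1. Thus (219|97) = 1.
d is a quadratic residue mod p, hence 97 splits in O_K.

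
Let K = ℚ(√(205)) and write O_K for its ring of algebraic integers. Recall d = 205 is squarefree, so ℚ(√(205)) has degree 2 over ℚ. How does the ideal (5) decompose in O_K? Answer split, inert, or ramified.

Since 205 ≡ 1 mod 4, the ring of integers is ℤ[(1+√205)/2] with discriminant 205.
Ramification test: 5 | 205. The prime 5 ramifies in K.

p ramifies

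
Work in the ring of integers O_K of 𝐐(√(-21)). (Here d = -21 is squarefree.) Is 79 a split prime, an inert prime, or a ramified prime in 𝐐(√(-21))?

remains prime (inert)

-21 mod 4 = 3, hence disc K = 4·(-21) = -84 and O_K = ℤ[√-21].
disc(K) = -84 is not divisible by 79; 79 is unramified.
Euler's criterion: (-21)^39 mod 79 = 78. Thus (-21|79) = -1.
(-21/79) = -1, so 79 is inert.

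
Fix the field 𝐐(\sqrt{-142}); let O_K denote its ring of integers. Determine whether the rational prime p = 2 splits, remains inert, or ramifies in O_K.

ramifies in O_K

Since -142 ≢ 1 mod 4, the ring of integers is ℤ[√-142] with discriminant 4·(-142) = -568.
Ramification test: 2 | -568. The prime 2 ramifies in K.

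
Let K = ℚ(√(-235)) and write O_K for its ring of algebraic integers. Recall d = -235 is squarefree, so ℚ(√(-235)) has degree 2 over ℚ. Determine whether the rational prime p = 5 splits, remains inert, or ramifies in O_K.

Since -235 ≡ 1 mod 4, the ring of integers is ℤ[(1+√-235)/2] with discriminant -235.
5 divides disc(K) = -235, so 5 ramifies.

ramified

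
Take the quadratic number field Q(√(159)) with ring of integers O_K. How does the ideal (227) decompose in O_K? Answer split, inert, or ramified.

227 splits in O_K

Since 159 ≢ 1 mod 4, the ring of integers is ℤ[√159] with discriminant 4·159 = 636.
Since gcd(227, 636) = 1 the prime 227 does not ramify.
Compute (159/227) via Euler: 159^((227-1)/2) mod 227 = 1, so (159/227) = 1.
d is a quadratic residue mod p, hence 227 splits in O_K.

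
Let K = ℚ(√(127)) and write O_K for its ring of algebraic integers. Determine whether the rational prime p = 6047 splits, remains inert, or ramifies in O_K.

d = 127 ≡ 3 (mod 4), so O_K = ℤ[√127] and disc(K) = 4d = 508.
disc(K) = 508 is not divisible by 6047; 6047 is unramified.
Legendre symbol by Euler's criterion: (127/6047) ≡ 127^3023 ≡ 1 (mod 6047), i.e. (127/6047) = 1.
d is a quadratic residue mod p, hence 6047 splits in O_K.

p splits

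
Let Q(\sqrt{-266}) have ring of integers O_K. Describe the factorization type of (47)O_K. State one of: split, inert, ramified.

-266 mod 4 = 2, hence disc K = 4·(-266) = -1064 and O_K = ℤ[√-266].
Since gcd(47, -1064) = 1 the prime 47 does not ramify.
Euler's criterion: (-266)^23 mod 47 = 1. Thus (-266|47) = 1.
Legendre symbol 1 ⇒ 47 is split.

splits completely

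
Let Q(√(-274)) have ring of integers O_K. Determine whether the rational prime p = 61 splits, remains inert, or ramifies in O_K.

-274 mod 4 = 2, hence disc K = 4·(-274) = -1096 and O_K = ℤ[√-274].
61 ∤ -1096, so 61 is unramified.
Compute (-274/61) via Euler: 31^((61-1)/2) mod 61 = 60, so (-274/61) = -1.
(-274/61) = -1, so 61 is inert.

inert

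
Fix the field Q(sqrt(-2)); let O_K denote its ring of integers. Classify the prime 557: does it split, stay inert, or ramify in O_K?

inert — (557) stays prime in O_K

Since -2 ≢ 1 mod 4, the ring of integers is ℤ[√-2] with discriminant 4·(-2) = -8.
557 ∤ -8, so 557 is unramified.
Compute (-2/557) via Euler: 555^((557-1)/2) mod 557 = 556, so (-2/557) = -1.
d is a non-residue mod p, hence 557 remains inert in O_K.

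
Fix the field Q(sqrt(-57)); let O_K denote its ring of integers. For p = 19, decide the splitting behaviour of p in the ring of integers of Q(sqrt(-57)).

19 is ramified

-57 mod 4 = 3, hence disc K = 4·(-57) = -228 and O_K = ℤ[√-57].
19 divides disc(K) = -228, so 19 ramifies.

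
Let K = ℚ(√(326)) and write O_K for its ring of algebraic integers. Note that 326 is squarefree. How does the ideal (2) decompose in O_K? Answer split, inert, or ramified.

326 mod 4 = 2, hence disc K = 4·326 = 1304 and O_K = ℤ[√326].
2 divides disc(K) = 1304, so 2 ramifies.

p ramifies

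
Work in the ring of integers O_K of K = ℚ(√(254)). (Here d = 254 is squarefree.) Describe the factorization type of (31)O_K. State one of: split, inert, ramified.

Since 254 ≢ 1 mod 4, the ring of integers is ℤ[√254] with discriminant 4·254 = 1016.
disc(K) = 1016 is not divisible by 31; 31 is unramified.
(254/31) = 6^15 mod 31 = 30, giving Legendre symbol -1.
d is a non-residue mod p, hence 31 remains inert in O_K.

remains prime (inert)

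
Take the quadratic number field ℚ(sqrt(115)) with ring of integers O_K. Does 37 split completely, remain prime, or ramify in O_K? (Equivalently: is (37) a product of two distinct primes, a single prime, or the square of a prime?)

Since 115 ≢ 1 mod 4, the ring of integers is ℤ[√115] with discriminant 4·115 = 460.
disc(K) = 460 is not divisible by 37; 37 is unramified.
(115/37) = 4^18 mod 37 = 1, giving Legendre symbol 1.
(115/37) = 1, so 37 splits.

split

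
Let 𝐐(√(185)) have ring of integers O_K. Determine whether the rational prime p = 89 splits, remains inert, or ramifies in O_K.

d = 185 ≡ 1 (mod 4), so O_K = ℤ[(1+√185)/2] and disc(K) = d = 185.
Since gcd(89, 185) = 1 the prime 89 does not ramify.
Legendre symbol by Euler's criterion: (185/89) ≡ 185^44 ≡ 88 (mod 89), i.e. (185/89) = -1.
d is a non-residue mod p, hence 89 remains inert in O_K.

89 remains inert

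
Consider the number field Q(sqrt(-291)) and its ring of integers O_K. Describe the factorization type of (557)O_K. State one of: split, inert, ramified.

Since -291 ≡ 1 mod 4, the ring of integers is ℤ[(1+√-291)/2] with discriminant -291.
disc(K) = -291 is not divisible by 557; 557 is unramified.
Compute (-291/557) via Euler: 266^((557-1)/2) mod 557 = 556, so (-291/557) = -1.
Legendre symbol -1 ⇒ 557 is inert.

p is inert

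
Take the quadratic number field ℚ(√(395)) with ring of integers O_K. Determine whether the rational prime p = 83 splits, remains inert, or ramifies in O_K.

Since 395 ≢ 1 mod 4, the ring of integers is ℤ[√395] with discriminant 4·395 = 1580.
83 ∤ 1580, so 83 is unramified.
(395/83) = 63^41 mod 83 = 1, giving Legendre symbol 1.
(395/83) = 1, so 83 splits.

split — (83) = 𝔭₁𝔭₂ with 𝔭₁ ≠ 𝔭₂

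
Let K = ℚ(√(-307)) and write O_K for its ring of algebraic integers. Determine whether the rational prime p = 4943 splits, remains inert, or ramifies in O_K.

Since -307 ≡ 1 mod 4, the ring of integers is ℤ[(1+√-307)/2] with discriminant -307.
4943 ∤ -307, so 4943 is unramified.
(-307/4943) = 4636^2471 mod 4943 = 4942, giving Legendre symbol -1.
d is a non-residue mod p, hence 4943 remains inert in O_K.

p is inert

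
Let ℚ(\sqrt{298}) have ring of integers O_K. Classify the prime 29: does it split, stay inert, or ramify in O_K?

298 mod 4 = 2, hence disc K = 4·298 = 1192 and O_K = ℤ[√298].
disc(K) = 1192 is not divisible by 29; 29 is unramified.
(298/29) = 8^14 mod 29 = 28, giving Legendre symbol -1.
Legendre symbol -1 ⇒ 29 is inert.

inert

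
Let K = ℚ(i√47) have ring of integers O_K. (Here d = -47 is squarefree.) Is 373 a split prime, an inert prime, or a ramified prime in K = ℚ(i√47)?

Since -47 ≡ 1 mod 4, the ring of integers is ℤ[(1+√-47)/2] with discriminant -47.
Since gcd(373, -47) = 1 the prime 373 does not ramify.
Compute (-47/373) via Euler: 326^((373-1)/2) mod 373 = 372, so (-47/373) = -1.
Legendre symbol -1 ⇒ 373 is inert.

remains prime (inert)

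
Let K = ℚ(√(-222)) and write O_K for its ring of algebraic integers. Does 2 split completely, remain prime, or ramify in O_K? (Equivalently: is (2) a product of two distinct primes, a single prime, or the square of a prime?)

Since -222 ≢ 1 mod 4, the ring of integers is ℤ[√-222] with discriminant 4·(-222) = -888.
Ramification test: 2 | -888. The prime 2 ramifies in K.

2 is ramified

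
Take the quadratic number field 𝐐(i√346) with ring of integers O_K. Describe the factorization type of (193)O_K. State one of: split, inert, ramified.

inert

Since -346 ≢ 1 mod 4, the ring of integers is ℤ[√-346] with discriminant 4·(-346) = -1384.
193 ∤ -1384, so 193 is unramified.
(-346/193) = 40^96 mod 193 = 192, giving Legendre symbol -1.
Legendre symbol -1 ⇒ 193 is inert.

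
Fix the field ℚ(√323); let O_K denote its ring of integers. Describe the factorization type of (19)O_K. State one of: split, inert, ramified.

ramified — (19) = 𝔭²

323 mod 4 = 3, hence disc K = 4·323 = 1292 and O_K = ℤ[√323].
19 divides disc(K) = 1292, so 19 ramifies.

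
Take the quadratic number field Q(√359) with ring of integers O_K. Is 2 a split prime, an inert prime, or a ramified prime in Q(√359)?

359 mod 4 = 3, hence disc K = 4·359 = 1436 and O_K = ℤ[√359].
Ramification test: 2 | 1436. The prime 2 ramifies in K.

ramifies in O_K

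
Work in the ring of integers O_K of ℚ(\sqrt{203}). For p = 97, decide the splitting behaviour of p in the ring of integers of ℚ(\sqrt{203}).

Since 203 ≢ 1 mod 4, the ring of integers is ℤ[√203] with discriminant 4·203 = 812.
disc(K) = 812 is not divisible by 97; 97 is unramified.
Legendre symbol by Euler's criterion: (203/97) ≡ 203^48 ≡ 1 (mod 97), i.e. (203/97) = 1.
Legendre symbol 1 ⇒ 97 is split.

split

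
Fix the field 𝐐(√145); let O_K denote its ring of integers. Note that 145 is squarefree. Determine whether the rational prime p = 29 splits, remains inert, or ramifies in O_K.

Since 145 ≡ 1 mod 4, the ring of integers is ℤ[(1+√145)/2] with discriminant 145.
29 divides disc(K) = 145, so 29 ramifies.

ramified — (29) = 𝔭²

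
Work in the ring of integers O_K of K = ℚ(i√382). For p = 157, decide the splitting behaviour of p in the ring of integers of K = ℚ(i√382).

-382 mod 4 = 2, hence disc K = 4·(-382) = -1528 and O_K = ℤ[√-382].
157 ∤ -1528, so 157 is unramified.
Compute (-382/157) via Euler: 89^((157-1)/2) mod 157 = 1, so (-382/157) = 1.
(-382/157) = 1, so 157 splits.

split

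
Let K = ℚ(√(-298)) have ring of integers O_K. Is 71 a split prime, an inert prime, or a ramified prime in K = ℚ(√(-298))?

Since -298 ≢ 1 mod 4, the ring of integers is ℤ[√-298] with discriminant 4·(-298) = -1192.
Since gcd(71, -1192) = 1 the prime 71 does not ramify.
Euler's criterion: (-298)^35 mod 71 = 1. Thus (-298|71) = 1.
Legendre symbol 1 ⇒ 71 is split.

p splits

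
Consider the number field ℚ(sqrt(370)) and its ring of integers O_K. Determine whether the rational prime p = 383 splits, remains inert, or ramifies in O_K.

p splits

370 mod 4 = 2, hence disc K = 4·370 = 1480 and O_K = ℤ[√370].
disc(K) = 1480 is not divisible by 383; 383 is unramified.
(370/383) = 370^191 mod 383 = 1, giving Legendre symbol 1.
Legendre symbol 1 ⇒ 383 is split.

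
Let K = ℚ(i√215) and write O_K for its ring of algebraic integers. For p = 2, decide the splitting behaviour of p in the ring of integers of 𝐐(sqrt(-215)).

Since -215 ≡ 1 mod 4, the ring of integers is ℤ[(1+√-215)/2] with discriminant -215.
disc(K) = -215 is not divisible by 2; 2 is unramified.
d ≡ 1 (mod 8); the supplementary law gives 2 split.

splits completely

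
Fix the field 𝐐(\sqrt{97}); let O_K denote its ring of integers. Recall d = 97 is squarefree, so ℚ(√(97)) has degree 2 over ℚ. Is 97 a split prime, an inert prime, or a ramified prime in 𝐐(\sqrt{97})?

ramifies in O_K

97 mod 4 = 1, hence disc K = 97 and O_K = ℤ[(1+√97)/2].
Ramification test: 97 | 97. The prime 97 ramifies in K.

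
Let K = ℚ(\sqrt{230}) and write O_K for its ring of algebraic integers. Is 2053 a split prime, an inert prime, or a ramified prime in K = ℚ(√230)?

d = 230 ≡ 2 (mod 4), so O_K = ℤ[√230] and disc(K) = 4d = 920.
Since gcd(2053, 920) = 1 the prime 2053 does not ramify.
Compute (230/2053) via Euler: 230^((2053-1)/2) mod 2053 = 1, so (230/2053) = 1.
d is a quadratic residue mod p, hence 2053 splits in O_K.

split — (2053) = 𝔭₁𝔭₂ with 𝔭₁ ≠ 𝔭₂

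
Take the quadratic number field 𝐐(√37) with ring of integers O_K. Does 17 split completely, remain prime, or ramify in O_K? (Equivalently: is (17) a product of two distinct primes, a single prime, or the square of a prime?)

37 mod 4 = 1, hence disc K = 37 and O_K = ℤ[(1+√37)/2].
disc(K) = 37 is not divisible by 17; 17 is unramified.
Euler's criterion: 37^8 mod 17 = 16. Thus (37|17) = -1.
Legendre symbol -1 ⇒ 17 is inert.

17 remains inert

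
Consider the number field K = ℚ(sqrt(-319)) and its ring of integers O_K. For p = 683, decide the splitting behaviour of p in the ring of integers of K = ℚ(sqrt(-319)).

split

Since -319 ≡ 1 mod 4, the ring of integers is ℤ[(1+√-319)/2] with discriminant -319.
683 ∤ -319, so 683 is unramified.
Euler's criterion: (-319)^341 mod 683 = 1. Thus (-319|683) = 1.
(-319/683) = 1, so 683 splits.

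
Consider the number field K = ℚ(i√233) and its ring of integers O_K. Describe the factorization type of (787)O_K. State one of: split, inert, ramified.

split — (787) = 𝔭₁𝔭₂ with 𝔭₁ ≠ 𝔭₂

Since -233 ≢ 1 mod 4, the ring of integers is ℤ[√-233] with discriminant 4·(-233) = -932.
787 ∤ -932, so 787 is unramified.
(-233/787) = 554^393 mod 787 = 1, giving Legendre symbol 1.
Legendre symbol 1 ⇒ 787 is split.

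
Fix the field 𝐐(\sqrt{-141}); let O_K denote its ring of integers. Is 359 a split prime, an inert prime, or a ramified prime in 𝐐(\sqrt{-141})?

p is inert

d = -141 ≡ 3 (mod 4), so O_K = ℤ[√-141] and disc(K) = 4d = -564.
disc(K) = -564 is not divisible by 359; 359 is unramified.
Legendre symbol by Euler's criterion: (-141/359) ≡ (-141)^179 ≡ 358 (mod 359), i.e. (-141/359) = -1.
Legendre symbol -1 ⇒ 359 is inert.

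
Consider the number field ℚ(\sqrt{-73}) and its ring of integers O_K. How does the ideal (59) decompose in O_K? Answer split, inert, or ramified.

splits completely

Since -73 ≢ 1 mod 4, the ring of integers is ℤ[√-73] with discriminant 4·(-73) = -292.
disc(K) = -292 is not divisible by 59; 59 is unramified.
Legendre symbol by Euler's criterion: (-73/59) ≡ (-73)^29 ≡ 1 (mod 59), i.e. (-73/59) = 1.
Legendre symbol 1 ⇒ 59 is split.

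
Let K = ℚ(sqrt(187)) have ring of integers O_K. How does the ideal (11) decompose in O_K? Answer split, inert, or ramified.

ramifies in O_K

d = 187 ≡ 3 (mod 4), so O_K = ℤ[√187] and disc(K) = 4d = 748.
11 divides disc(K) = 748, so 11 ramifies.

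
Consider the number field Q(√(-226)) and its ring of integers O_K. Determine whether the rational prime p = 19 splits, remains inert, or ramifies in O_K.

remains prime (inert)

-226 mod 4 = 2, hence disc K = 4·(-226) = -904 and O_K = ℤ[√-226].
Since gcd(19, -904) = 1 the prime 19 does not ramify.
Euler's criterion: (-226)^9 mod 19 = 18. Thus (-226|19) = -1.
(-226/19) = -1, so 19 is inert.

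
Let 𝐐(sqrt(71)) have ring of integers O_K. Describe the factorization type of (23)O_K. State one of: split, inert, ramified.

splits completely

Since 71 ≢ 1 mod 4, the ring of integers is ℤ[√71] with discriminant 4·71 = 284.
Since gcd(23, 284) = 1 the prime 23 does not ramify.
Legendre symbol by Euler's criterion: (71/23) ≡ 71^11 ≡ 1 (mod 23), i.e. (71/23) = 1.
(71/23) = 1, so 23 splits.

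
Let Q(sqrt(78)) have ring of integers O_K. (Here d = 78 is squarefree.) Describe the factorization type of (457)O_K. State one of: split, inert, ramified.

Since 78 ≢ 1 mod 4, the ring of integers is ℤ[√78] with discriminant 4·78 = 312.
disc(K) = 312 is not divisible by 457; 457 is unramified.
Legendre symbol by Euler's criterion: (78/457) ≡ 78^228 ≡ 456 (mod 457), i.e. (78/457) = -1.
d is a non-residue mod p, hence 457 remains inert in O_K.

p is inert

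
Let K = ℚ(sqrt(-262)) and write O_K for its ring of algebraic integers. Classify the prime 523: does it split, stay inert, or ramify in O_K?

splits completely

Since -262 ≢ 1 mod 4, the ring of integers is ℤ[√-262] with discriminant 4·(-262) = -1048.
Since gcd(523, -1048) = 1 the prime 523 does not ramify.
Legendre symbol by Euler's criterion: (-262/523) ≡ (-262)^261 ≡ 1 (mod 523), i.e. (-262/523) = 1.
(-262/523) = 1, so 523 splits.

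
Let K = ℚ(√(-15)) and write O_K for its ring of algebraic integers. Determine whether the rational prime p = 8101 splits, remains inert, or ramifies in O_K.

Since -15 ≡ 1 mod 4, the ring of integers is ℤ[(1+√-15)/2] with discriminant -15.
8101 ∤ -15, so 8101 is unramified.
Legendre symbol by Euler's criterion: (-15/8101) ≡ (-15)^4050 ≡ 1 (mod 8101), i.e. (-15/8101) = 1.
Legendre symbol 1 ⇒ 8101 is split.

8101 splits in O_K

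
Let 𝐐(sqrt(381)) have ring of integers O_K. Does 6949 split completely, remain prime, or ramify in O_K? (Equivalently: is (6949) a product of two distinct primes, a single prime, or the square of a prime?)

Since 381 ≡ 1 mod 4, the ring of integers is ℤ[(1+√381)/2] with discriminant 381.
Since gcd(6949, 381) = 1 the prime 6949 does not ramify.
(381/6949) = 381^3474 mod 6949 = 6948, giving Legendre symbol -1.
Legendre symbol -1 ⇒ 6949 is inert.

inert — (6949) stays prime in O_K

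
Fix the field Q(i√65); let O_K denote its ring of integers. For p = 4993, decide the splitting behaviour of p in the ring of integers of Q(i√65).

Since -65 ≢ 1 mod 4, the ring of integers is ℤ[√-65] with discriminant 4·(-65) = -260.
disc(K) = -260 is not divisible by 4993; 4993 is unramified.
(-65/4993) = 4928^2496 mod 4993 = 4992, giving Legendre symbol -1.
(-65/4993) = -1, so 4993 is inert.

inert — (4993) stays prime in O_K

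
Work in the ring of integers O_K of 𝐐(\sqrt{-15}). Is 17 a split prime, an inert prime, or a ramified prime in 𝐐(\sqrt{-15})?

d = -15 ≡ 1 (mod 4), so O_K = ℤ[(1+√-15)/2] and disc(K) = d = -15.
17 ∤ -15, so 17 is unramified.
Legendre symbol by Euler's criterion: (-15/17) ≡ (-15)^8 ≡ 1 (mod 17), i.e. (-15/17) = 1.
Legendre symbol 1 ⇒ 17 is split.

p splits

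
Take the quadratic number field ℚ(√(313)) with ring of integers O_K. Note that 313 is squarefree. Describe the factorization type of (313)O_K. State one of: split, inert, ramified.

ramified — (313) = 𝔭²

Since 313 ≡ 1 mod 4, the ring of integers is ℤ[(1+√313)/2] with discriminant 313.
Ramification test: 313 | 313. The prime 313 ramifies in K.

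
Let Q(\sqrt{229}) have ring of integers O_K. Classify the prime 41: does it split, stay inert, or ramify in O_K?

d = 229 ≡ 1 (mod 4), so O_K = ℤ[(1+√229)/2] and disc(K) = d = 229.
41 ∤ 229, so 41 is unramified.
Euler's criterion: 229^20 mod 41 = 40. Thus (229|41) = -1.
(229/41) = -1, so 41 is inert.

p is inert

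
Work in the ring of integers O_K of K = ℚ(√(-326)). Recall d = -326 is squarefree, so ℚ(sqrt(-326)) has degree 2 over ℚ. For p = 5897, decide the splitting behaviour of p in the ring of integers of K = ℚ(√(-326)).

inert

Since -326 ≢ 1 mod 4, the ring of integers is ℤ[√-326] with discriminant 4·(-326) = -1304.
Since gcd(5897, -1304) = 1 the prime 5897 does not ramify.
Euler's criterion: (-326)^2948 mod 5897 = 5896. Thus (-326|5897) = -1.
d is a non-residue mod p, hence 5897 remains inert in O_K.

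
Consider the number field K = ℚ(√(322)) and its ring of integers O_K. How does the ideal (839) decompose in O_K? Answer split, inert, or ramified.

839 splits in O_K

Since 322 ≢ 1 mod 4, the ring of integers is ℤ[√322] with discriminant 4·322 = 1288.
disc(K) = 1288 is not divisible by 839; 839 is unramified.
Compute (322/839) via Euler: 322^((839-1)/2) mod 839 = 1, so (322/839) = 1.
d is a quadratic residue mod p, hence 839 splits in O_K.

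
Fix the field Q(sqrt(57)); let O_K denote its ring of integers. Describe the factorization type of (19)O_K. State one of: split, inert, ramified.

Since 57 ≡ 1 mod 4, the ring of integers is ℤ[(1+√57)/2] with discriminant 57.
disc(K) = 57 = 19·3, so p = 19 is ramified.

19 is ramified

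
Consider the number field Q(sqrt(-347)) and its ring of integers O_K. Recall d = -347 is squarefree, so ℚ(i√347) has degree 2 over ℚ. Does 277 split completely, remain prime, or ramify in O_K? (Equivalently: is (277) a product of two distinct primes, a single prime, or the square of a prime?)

split

Since -347 ≡ 1 mod 4, the ring of integers is ℤ[(1+√-347)/2] with discriminant -347.
277 ∤ -347, so 277 is unramified.
Compute (-347/277) via Euler: 207^((277-1)/2) mod 277 = 1, so (-347/277) = 1.
Legendre symbol 1 ⇒ 277 is split.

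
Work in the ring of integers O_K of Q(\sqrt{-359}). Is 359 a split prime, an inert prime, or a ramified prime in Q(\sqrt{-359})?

d = -359 ≡ 1 (mod 4), so O_K = ℤ[(1+√-359)/2] and disc(K) = d = -359.
359 divides disc(K) = -359, so 359 ramifies.

ramified — (359) = 𝔭²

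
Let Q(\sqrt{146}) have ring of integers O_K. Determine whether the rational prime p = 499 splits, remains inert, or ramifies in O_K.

499 remains inert

146 mod 4 = 2, hence disc K = 4·146 = 584 and O_K = ℤ[√146].
499 ∤ 584, so 499 is unramified.
(146/499) = 146^249 mod 499 = 498, giving Legendre symbol -1.
d is a non-residue mod p, hence 499 remains inert in O_K.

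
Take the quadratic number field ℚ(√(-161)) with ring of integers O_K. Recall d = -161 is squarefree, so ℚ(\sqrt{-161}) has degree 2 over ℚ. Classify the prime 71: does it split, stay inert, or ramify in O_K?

d = -161 ≡ 3 (mod 4), so O_K = ℤ[√-161] and disc(K) = 4d = -644.
Since gcd(71, -644) = 1 the prime 71 does not ramify.
Euler's criterion: (-161)^35 mod 71 = 70. Thus (-161|71) = -1.
Legendre symbol -1 ⇒ 71 is inert.

remains prime (inert)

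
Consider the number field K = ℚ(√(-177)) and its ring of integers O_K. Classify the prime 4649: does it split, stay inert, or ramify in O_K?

d = -177 ≡ 3 (mod 4), so O_K = ℤ[√-177] and disc(K) = 4d = -708.
Since gcd(4649, -708) = 1 the prime 4649 does not ramify.
Compute (-177/4649) via Euler: 4472^((4649-1)/2) mod 4649 = 1, so (-177/4649) = 1.
Legendre symbol 1 ⇒ 4649 is split.

split — (4649) = 𝔭₁𝔭₂ with 𝔭₁ ≠ 𝔭₂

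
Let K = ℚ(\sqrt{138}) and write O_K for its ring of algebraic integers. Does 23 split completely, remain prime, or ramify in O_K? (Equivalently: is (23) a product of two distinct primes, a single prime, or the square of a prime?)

ramifies in O_K

d = 138 ≡ 2 (mod 4), so O_K = ℤ[√138] and disc(K) = 4d = 552.
Ramification test: 23 | 552. The prime 23 ramifies in K.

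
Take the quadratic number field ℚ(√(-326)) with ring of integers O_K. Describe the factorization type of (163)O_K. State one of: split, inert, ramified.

ramified

-326 mod 4 = 2, hence disc K = 4·(-326) = -1304 and O_K = ℤ[√-326].
disc(K) = -1304 = 163·(-8), so p = 163 is ramified.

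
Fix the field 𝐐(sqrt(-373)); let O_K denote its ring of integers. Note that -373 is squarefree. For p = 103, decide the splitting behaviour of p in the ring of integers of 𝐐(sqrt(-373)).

Since -373 ≢ 1 mod 4, the ring of integers is ℤ[√-373] with discriminant 4·(-373) = -1492.
Since gcd(103, -1492) = 1 the prime 103 does not ramify.
Euler's criterion: (-373)^51 mod 103 = 102. Thus (-373|103) = -1.
(-373/103) = -1, so 103 is inert.

inert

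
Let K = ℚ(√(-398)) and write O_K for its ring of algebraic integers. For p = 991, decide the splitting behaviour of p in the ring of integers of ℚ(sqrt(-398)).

p is inert

Since -398 ≢ 1 mod 4, the ring of integers is ℤ[√-398] with discriminant 4·(-398) = -1592.
disc(K) = -1592 is not divisible by 991; 991 is unramified.
Compute (-398/991) via Euler: 593^((991-1)/2) mod 991 = 990, so (-398/991) = -1.
d is a non-residue mod p, hence 991 remains inert in O_K.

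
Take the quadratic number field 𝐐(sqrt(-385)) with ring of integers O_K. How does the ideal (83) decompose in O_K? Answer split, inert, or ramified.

d = -385 ≡ 3 (mod 4), so O_K = ℤ[√-385] and disc(K) = 4d = -1540.
83 ∤ -1540, so 83 is unramified.
Compute (-385/83) via Euler: 30^((83-1)/2) mod 83 = 1, so (-385/83) = 1.
d is a quadratic residue mod p, hence 83 splits in O_K.

83 splits in O_K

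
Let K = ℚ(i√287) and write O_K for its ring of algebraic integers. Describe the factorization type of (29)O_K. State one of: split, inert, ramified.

remains prime (inert)

-287 mod 4 = 1, hence disc K = -287 and O_K = ℤ[(1+√-287)/2].
29 ∤ -287, so 29 is unramified.
Euler's criterion: (-287)^14 mod 29 = 28. Thus (-287|29) = -1.
d is a non-residue mod p, hence 29 remains inert in O_K.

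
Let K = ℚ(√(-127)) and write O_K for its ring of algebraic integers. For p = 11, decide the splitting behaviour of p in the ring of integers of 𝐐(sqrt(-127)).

split — (11) = 𝔭₁𝔭₂ with 𝔭₁ ≠ 𝔭₂

-127 mod 4 = 1, hence disc K = -127 and O_K = ℤ[(1+√-127)/2].
Since gcd(11, -127) = 1 the prime 11 does not ramify.
Euler's criterion: (-127)^5 mod 11 = 1. Thus (-127|11) = 1.
d is a quadratic residue mod p, hence 11 splits in O_K.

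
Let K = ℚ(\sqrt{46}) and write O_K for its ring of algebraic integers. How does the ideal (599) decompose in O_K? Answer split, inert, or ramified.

599 remains inert

d = 46 ≡ 2 (mod 4), so O_K = ℤ[√46] and disc(K) = 4d = 184.
Since gcd(599, 184) = 1 the prime 599 does not ramify.
(46/599) = 46^299 mod 599 = 598, giving Legendre symbol -1.
Legendre symbol -1 ⇒ 599 is inert.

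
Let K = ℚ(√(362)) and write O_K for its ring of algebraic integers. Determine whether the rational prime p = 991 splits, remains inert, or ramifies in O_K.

d = 362 ≡ 2 (mod 4), so O_K = ℤ[√362] and disc(K) = 4d = 1448.
Since gcd(991, 1448) = 1 the prime 991 does not ramify.
(362/991) = 362^495 mod 991 = 990, giving Legendre symbol -1.
(362/991) = -1, so 991 is inert.

p is inert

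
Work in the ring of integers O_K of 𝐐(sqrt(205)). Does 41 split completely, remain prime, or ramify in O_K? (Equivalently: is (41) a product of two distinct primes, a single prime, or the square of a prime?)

ramifies in O_K

Since 205 ≡ 1 mod 4, the ring of integers is ℤ[(1+√205)/2] with discriminant 205.
41 divides disc(K) = 205, so 41 ramifies.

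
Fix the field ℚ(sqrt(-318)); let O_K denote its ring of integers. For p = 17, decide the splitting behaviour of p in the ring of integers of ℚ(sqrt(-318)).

Since -318 ≢ 1 mod 4, the ring of integers is ℤ[√-318] with discriminant 4·(-318) = -1272.
disc(K) = -1272 is not divisible by 17; 17 is unramified.
(-318/17) = 5^8 mod 17 = 16, giving Legendre symbol -1.
d is a non-residue mod p, hence 17 remains inert in O_K.

inert — (17) stays prime in O_K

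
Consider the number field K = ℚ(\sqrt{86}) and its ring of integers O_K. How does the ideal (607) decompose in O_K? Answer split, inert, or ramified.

splits completely

86 mod 4 = 2, hence disc K = 4·86 = 344 and O_K = ℤ[√86].
disc(K) = 344 is not divisible by 607; 607 is unramified.
(86/607) = 86^303 mod 607 = 1, giving Legendre symbol 1.
d is a quadratic residue mod p, hence 607 splits in O_K.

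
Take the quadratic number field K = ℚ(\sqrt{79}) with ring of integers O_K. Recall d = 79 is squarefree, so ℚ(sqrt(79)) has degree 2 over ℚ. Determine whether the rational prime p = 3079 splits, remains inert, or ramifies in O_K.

split

Since 79 ≢ 1 mod 4, the ring of integers is ℤ[√79] with discriminant 4·79 = 316.
Since gcd(3079, 316) = 1 the prime 3079 does not ramify.
Euler's criterion: 79^1539 mod 3079 = 1. Thus (79|3079) = 1.
(79/3079) = 1, so 3079 splits.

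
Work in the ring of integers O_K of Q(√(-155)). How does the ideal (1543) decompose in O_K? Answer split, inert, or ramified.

d = -155 ≡ 1 (mod 4), so O_K = ℤ[(1+√-155)/2] and disc(K) = d = -155.
1543 ∤ -155, so 1543 is unramified.
Euler's criterion: (-155)^771 mod 1543 = 1. Thus (-155|1543) = 1.
(-155/1543) = 1, so 1543 splits.

1543 splits in O_K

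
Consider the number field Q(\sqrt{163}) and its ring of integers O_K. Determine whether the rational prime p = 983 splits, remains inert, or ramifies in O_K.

d = 163 ≡ 3 (mod 4), so O_K = ℤ[√163] and disc(K) = 4d = 652.
983 ∤ 652, so 983 is unramified.
Compute (163/983) via Euler: 163^((983-1)/2) mod 983 = 1, so (163/983) = 1.
Legendre symbol 1 ⇒ 983 is split.

983 splits in O_K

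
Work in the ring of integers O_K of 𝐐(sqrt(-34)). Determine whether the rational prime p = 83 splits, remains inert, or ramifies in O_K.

Since -34 ≢ 1 mod 4, the ring of integers is ℤ[√-34] with discriminant 4·(-34) = -136.
83 ∤ -136, so 83 is unramified.
Compute (-34/83) via Euler: 49^((83-1)/2) mod 83 = 1, so (-34/83) = 1.
d is a quadratic residue mod p, hence 83 splits in O_K.

splits completely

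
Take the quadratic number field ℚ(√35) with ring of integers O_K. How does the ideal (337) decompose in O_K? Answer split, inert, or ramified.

inert — (337) stays prime in O_K

d = 35 ≡ 3 (mod 4), so O_K = ℤ[√35] and disc(K) = 4d = 140.
Since gcd(337, 140) = 1 the prime 337 does not ramify.
Legendre symbol by Euler's criterion: (35/337) ≡ 35^168 ≡ 336 (mod 337), i.e. (35/337) = -1.
Legendre symbol -1 ⇒ 337 is inert.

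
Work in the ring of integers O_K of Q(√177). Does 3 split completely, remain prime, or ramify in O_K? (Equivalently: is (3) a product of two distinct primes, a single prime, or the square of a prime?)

177 mod 4 = 1, hence disc K = 177 and O_K = ℤ[(1+√177)/2].
3 divides disc(K) = 177, so 3 ramifies.

3 is ramified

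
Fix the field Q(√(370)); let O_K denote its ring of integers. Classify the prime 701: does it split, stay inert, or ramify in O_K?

split — (701) = 𝔭₁𝔭₂ with 𝔭₁ ≠ 𝔭₂

Since 370 ≢ 1 mod 4, the ring of integers is ℤ[√370] with discriminant 4·370 = 1480.
701 ∤ 1480, so 701 is unramified.
Compute (370/701) via Euler: 370^((701-1)/2) mod 701 = 1, so (370/701) = 1.
(370/701) = 1, so 701 splits.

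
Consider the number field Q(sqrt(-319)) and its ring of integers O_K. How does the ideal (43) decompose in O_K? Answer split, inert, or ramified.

Since -319 ≡ 1 mod 4, the ring of integers is ℤ[(1+√-319)/2] with discriminant -319.
43 ∤ -319, so 43 is unramified.
Legendre symbol by Euler's criterion: (-319/43) ≡ (-319)^21 ≡ 1 (mod 43), i.e. (-319/43) = 1.
Legendre symbol 1 ⇒ 43 is split.

splits completely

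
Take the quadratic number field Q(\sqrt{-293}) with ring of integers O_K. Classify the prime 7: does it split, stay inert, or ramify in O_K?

p splits

d = -293 ≡ 3 (mod 4), so O_K = ℤ[√-293] and disc(K) = 4d = -1172.
Since gcd(7, -1172) = 1 the prime 7 does not ramify.
(-293/7) = 1^3 mod 7 = 1, giving Legendre symbol 1.
d is a quadratic residue mod p, hence 7 splits in O_K.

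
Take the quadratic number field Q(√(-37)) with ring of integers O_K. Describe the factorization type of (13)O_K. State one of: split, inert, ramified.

Since -37 ≢ 1 mod 4, the ring of integers is ℤ[√-37] with discriminant 4·(-37) = -148.
13 ∤ -148, so 13 is unramified.
Euler's criterion: (-37)^6 mod 13 = 12. Thus (-37|13) = -1.
Legendre symbol -1 ⇒ 13 is inert.

13 remains inert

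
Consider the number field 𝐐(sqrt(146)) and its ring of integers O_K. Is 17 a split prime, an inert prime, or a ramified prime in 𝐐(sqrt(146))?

p is inert

146 mod 4 = 2, hence disc K = 4·146 = 584 and O_K = ℤ[√146].
17 ∤ 584, so 17 is unramified.
Euler's criterion: 146^8 mod 17 = 16. Thus (146|17) = -1.
(146/17) = -1, so 17 is inert.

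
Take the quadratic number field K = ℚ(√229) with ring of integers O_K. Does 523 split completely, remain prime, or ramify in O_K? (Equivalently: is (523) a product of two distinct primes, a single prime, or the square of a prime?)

remains prime (inert)

229 mod 4 = 1, hence disc K = 229 and O_K = ℤ[(1+√229)/2].
523 ∤ 229, so 523 is unramified.
Compute (229/523) via Euler: 229^((523-1)/2) mod 523 = 522, so (229/523) = -1.
(229/523) = -1, so 523 is inert.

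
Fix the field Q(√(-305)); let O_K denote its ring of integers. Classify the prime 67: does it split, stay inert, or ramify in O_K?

inert

d = -305 ≡ 3 (mod 4), so O_K = ℤ[√-305] and disc(K) = 4d = -1220.
67 ∤ -1220, so 67 is unramified.
Euler's criterion: (-305)^33 mod 67 = 66. Thus (-305|67) = -1.
Legendre symbol -1 ⇒ 67 is inert.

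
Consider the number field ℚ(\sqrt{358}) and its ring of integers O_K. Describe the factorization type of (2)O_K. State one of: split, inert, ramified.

Since 358 ≢ 1 mod 4, the ring of integers is ℤ[√358] with discriminant 4·358 = 1432.
Ramification test: 2 | 1432. The prime 2 ramifies in K.

ramified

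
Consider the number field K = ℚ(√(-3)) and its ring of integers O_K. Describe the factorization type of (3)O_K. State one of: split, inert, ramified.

ramified — (3) = 𝔭²

d = -3 ≡ 1 (mod 4), so O_K = ℤ[(1+√-3)/2] and disc(K) = d = -3.
Ramification test: 3 | -3. The prime 3 ramifies in K.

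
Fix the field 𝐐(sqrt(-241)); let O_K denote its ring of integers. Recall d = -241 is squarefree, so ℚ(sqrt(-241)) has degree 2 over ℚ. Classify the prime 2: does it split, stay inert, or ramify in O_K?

2 is ramified

Since -241 ≢ 1 mod 4, the ring of integers is ℤ[√-241] with discriminant 4·(-241) = -964.
disc(K) = -964 = 2·(-482), so p = 2 is ramified.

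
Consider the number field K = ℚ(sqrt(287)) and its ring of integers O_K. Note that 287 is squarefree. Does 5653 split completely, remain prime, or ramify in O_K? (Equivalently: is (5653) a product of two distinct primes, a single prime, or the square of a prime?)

287 mod 4 = 3, hence disc K = 4·287 = 1148 and O_K = ℤ[√287].
Since gcd(5653, 1148) = 1 the prime 5653 does not ramify.
(287/5653) = 287^2826 mod 5653 = 1, giving Legendre symbol 1.
d is a quadratic residue mod p, hence 5653 splits in O_K.

p splits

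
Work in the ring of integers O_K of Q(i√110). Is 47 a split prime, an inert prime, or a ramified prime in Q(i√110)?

d = -110 ≡ 2 (mod 4), so O_K = ℤ[√-110] and disc(K) = 4d = -440.
disc(K) = -440 is not divisible by 47; 47 is unramified.
Compute (-110/47) via Euler: 31^((47-1)/2) mod 47 = 46, so (-110/47) = -1.
Legendre symbol -1 ⇒ 47 is inert.

remains prime (inert)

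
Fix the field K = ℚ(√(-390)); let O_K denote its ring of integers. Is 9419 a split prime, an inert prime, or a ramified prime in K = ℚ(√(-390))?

remains prime (inert)

-390 mod 4 = 2, hence disc K = 4·(-390) = -1560 and O_K = ℤ[√-390].
Since gcd(9419, -1560) = 1 the prime 9419 does not ramify.
(-390/9419) = 9029^4709 mod 9419 = 9418, giving Legendre symbol -1.
d is a non-residue mod p, hence 9419 remains inert in O_K.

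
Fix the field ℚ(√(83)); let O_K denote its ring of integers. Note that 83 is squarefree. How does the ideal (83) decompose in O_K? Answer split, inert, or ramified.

83 is ramified

83 mod 4 = 3, hence disc K = 4·83 = 332 and O_K = ℤ[√83].
Ramification test: 83 | 332. The prime 83 ramifies in K.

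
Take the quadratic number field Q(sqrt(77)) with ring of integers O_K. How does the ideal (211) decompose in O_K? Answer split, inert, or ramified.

remains prime (inert)

d = 77 ≡ 1 (mod 4), so O_K = ℤ[(1+√77)/2] and disc(K) = d = 77.
Since gcd(211, 77) = 1 the prime 211 does not ramify.
Compute (77/211) via Euler: 77^((211-1)/2) mod 211 = 210, so (77/211) = -1.
(77/211) = -1, so 211 is inert.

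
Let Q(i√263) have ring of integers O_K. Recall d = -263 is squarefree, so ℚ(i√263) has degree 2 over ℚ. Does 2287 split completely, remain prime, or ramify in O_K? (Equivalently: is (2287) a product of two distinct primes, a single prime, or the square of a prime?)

d = -263 ≡ 1 (mod 4), so O_K = ℤ[(1+√-263)/2] and disc(K) = d = -263.
2287 ∤ -263, so 2287 is unramified.
Compute (-263/2287) via Euler: 2024^((2287-1)/2) mod 2287 = 1, so (-263/2287) = 1.
d is a quadratic residue mod p, hence 2287 splits in O_K.

splits completely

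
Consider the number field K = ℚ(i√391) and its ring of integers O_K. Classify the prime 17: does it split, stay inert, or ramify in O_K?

d = -391 ≡ 1 (mod 4), so O_K = ℤ[(1+√-391)/2] and disc(K) = d = -391.
disc(K) = -391 = 17·(-23), so p = 17 is ramified.

ramified — (17) = 𝔭²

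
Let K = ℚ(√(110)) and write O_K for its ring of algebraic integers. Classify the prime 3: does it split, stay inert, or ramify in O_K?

3 remains inert

d = 110 ≡ 2 (mod 4), so O_K = ℤ[√110] and disc(K) = 4d = 440.
disc(K) = 440 is not divisible by 3; 3 is unramified.
Legendre symbol by Euler's criterion: (110/3) ≡ 110^1 ≡ 2 (mod 3), i.e. (110/3) = -1.
(110/3) = -1, so 3 is inert.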